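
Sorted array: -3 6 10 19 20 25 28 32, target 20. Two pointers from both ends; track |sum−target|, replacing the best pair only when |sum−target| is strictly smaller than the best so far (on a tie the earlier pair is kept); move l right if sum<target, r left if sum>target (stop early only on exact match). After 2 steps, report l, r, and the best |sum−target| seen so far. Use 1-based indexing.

l=1, r=6, best |Δ|=5

l=1 r=8: -3+32=29 d=9 *, r--
l=1 r=7: -3+28=25 d=5 *, r--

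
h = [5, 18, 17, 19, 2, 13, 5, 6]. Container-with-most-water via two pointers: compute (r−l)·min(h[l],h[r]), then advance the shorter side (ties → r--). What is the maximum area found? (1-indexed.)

l=1 r=8: min(5,6)*7=35 best=35 *, l++
l=2 r=8: min(18,6)*6=36 best=36 *, r--
l=2 r=7: min(18,5)*5=25 best=36, r--
l=2 r=6: min(18,13)*4=52 best=52 *, r--
l=2 r=5: min(18,2)*3=6 best=52, r--
l=2 r=4: min(18,19)*2=36 best=52, l++
l=3 r=4: min(17,19)*1=17 best=52, l++

max area = 52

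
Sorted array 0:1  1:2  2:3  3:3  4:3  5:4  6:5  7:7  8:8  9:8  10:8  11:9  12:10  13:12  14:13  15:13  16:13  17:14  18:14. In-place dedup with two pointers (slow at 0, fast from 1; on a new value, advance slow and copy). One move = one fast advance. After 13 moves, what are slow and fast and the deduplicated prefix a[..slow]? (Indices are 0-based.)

(s=0,f=1) a[fast]=2≠a[slow]=1 write a[1]=2 → slow++,fast++
(s=1,f=2) a[fast]=3≠a[slow]=2 write a[2]=3 → slow++,fast++
(s=2,f=3) a[fast]=3=a[slow] dup → fast++
(s=2,f=4) a[fast]=3=a[slow] dup → fast++
(s=2,f=5) a[fast]=4≠a[slow]=3 write a[3]=4 → slow++,fast++
(s=3,f=6) a[fast]=5≠a[slow]=4 write a[4]=5 → slow++,fast++
(s=4,f=7) a[fast]=7≠a[slow]=5 write a[5]=7 → slow++,fast++
(s=5,f=8) a[fast]=8≠a[slow]=7 write a[6]=8 → slow++,fast++
(s=6,f=9) a[fast]=8=a[slow] dup → fast++
(s=6,f=10) a[fast]=8=a[slow] dup → fast++
(s=6,f=11) a[fast]=9≠a[slow]=8 write a[7]=9 → slow++,fast++
(s=7,f=12) a[fast]=10≠a[slow]=9 write a[8]=10 → slow++,fast++
(s=8,f=13) a[fast]=12≠a[slow]=10 write a[9]=12 → slow++,fast++

slow=9, fast=14, prefix=[1, 2, 3, 4, 5, 7, 8, 9, 10, 12]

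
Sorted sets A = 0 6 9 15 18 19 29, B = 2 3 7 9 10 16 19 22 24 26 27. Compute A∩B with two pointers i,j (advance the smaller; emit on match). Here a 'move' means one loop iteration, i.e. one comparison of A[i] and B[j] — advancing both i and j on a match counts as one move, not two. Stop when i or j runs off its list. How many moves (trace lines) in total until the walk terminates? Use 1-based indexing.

i=1 j=1: 0<2, i++
i=2 j=1: 6>2, j++
i=2 j=2: 6>3, j++
i=2 j=3: 6<7, i++
i=3 j=3: 9>7, j++
i=3 j=4: 9==9 emit, i++,j++
i=4 j=5: 15>10, j++
i=4 j=6: 15<16, i++
i=5 j=6: 18>16, j++
i=5 j=7: 18<19, i++
i=6 j=7: 19==19 emit, i++,j++
i=7 j=8: 29>22, j++
i=7 j=9: 29>24, j++
i=7 j=10: 29>26, j++
i=7 j=11: 29>27, j++

15 moves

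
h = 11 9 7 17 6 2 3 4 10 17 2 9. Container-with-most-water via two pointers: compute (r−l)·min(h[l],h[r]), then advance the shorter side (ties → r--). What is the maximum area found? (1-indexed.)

max area = 102

l=1 r=12: min(11,9)*11=99 best=99 *, r--
l=1 r=11: min(11,2)*10=20 best=99, r--
l=1 r=10: min(11,17)*9=99 best=99, l++
l=2 r=10: min(9,17)*8=72 best=99, l++
l=3 r=10: min(7,17)*7=49 best=99, l++
l=4 r=10: min(17,17)*6=102 best=102 *, r--
l=4 r=9: min(17,10)*5=50 best=102, r--
l=4 r=8: min(17,4)*4=16 best=102, r--
l=4 r=7: min(17,3)*3=9 best=102, r--
l=4 r=6: min(17,2)*2=4 best=102, r--
l=4 r=5: min(17,6)*1=6 best=102, r--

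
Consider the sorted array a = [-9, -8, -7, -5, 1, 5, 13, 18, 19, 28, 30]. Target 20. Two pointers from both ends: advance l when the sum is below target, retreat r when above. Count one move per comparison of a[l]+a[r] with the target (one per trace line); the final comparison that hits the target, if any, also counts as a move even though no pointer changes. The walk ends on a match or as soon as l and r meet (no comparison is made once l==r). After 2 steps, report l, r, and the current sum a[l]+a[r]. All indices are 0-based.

l=1, r=9, sum=20

[0,10] -9+30=21 >20 → r--
[0,9] -9+28=19 <20 → l++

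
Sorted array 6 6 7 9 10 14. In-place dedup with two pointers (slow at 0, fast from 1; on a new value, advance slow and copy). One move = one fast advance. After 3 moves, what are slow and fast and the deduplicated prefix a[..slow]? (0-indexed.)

(s=0,f=1) a[fast]=6=a[slow] dup → fast++
(s=0,f=2) a[fast]=7≠a[slow]=6 write a[1]=7 → slow++,fast++
(s=1,f=3) a[fast]=9≠a[slow]=7 write a[2]=9 → slow++,fast++

slow=2, fast=4, prefix=[6, 7, 9]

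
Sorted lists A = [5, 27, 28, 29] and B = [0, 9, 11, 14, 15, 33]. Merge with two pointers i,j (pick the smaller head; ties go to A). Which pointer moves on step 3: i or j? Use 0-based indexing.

j

i=0 j=0: A[i]=5>B[j]=0 take 0, j++
i=0 j=1: A[i]=5<=B[j]=9 take 5, i++
i=1 j=1: A[i]=27>B[j]=9 take 9, j++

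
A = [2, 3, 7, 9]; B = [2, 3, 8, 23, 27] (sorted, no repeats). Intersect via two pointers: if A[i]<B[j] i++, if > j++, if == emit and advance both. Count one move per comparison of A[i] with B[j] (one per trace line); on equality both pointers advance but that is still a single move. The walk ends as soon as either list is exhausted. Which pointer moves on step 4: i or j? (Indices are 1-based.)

[i=1,j=1] 2==2 emit → i++,j++
[i=2,j=2] 3==3 emit → i++,j++
[i=3,j=3] 7<8 → i++
[i=4,j=3] 9>8 → j++

j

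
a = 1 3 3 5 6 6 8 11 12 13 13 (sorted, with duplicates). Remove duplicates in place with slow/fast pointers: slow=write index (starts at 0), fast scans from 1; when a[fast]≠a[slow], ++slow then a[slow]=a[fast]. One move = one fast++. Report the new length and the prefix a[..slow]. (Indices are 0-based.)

length 8; prefix = [1, 3, 5, 6, 8, 11, 12, 13]

slow=0 fast=1: a[fast]=3≠a[slow]=1 write a[1]=3, slow++,fast++
slow=1 fast=2: a[fast]=3=a[slow] dup, fast++
slow=1 fast=3: a[fast]=5≠a[slow]=3 write a[2]=5, slow++,fast++
slow=2 fast=4: a[fast]=6≠a[slow]=5 write a[3]=6, slow++,fast++
slow=3 fast=5: a[fast]=6=a[slow] dup, fast++
slow=3 fast=6: a[fast]=8≠a[slow]=6 write a[4]=8, slow++,fast++
slow=4 fast=7: a[fast]=11≠a[slow]=8 write a[5]=11, slow++,fast++
slow=5 fast=8: a[fast]=12≠a[slow]=11 write a[6]=12, slow++,fast++
slow=6 fast=9: a[fast]=13≠a[slow]=12 write a[7]=13, slow++,fast++
slow=7 fast=10: a[fast]=13=a[slow] dup, fast++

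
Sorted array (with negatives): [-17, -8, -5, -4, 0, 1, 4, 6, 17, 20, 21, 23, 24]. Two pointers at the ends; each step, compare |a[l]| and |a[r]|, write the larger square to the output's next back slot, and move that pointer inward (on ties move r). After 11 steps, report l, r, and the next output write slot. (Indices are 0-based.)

l=4, r=5, next write slot=1

[0,12] |-17|<=|24| out[12]=576 → r--
[0,11] |-17|<=|23| out[11]=529 → r--
[0,10] |-17|<=|21| out[10]=441 → r--
[0,9] |-17|<=|20| out[9]=400 → r--
[0,8] |-17|<=|17| out[8]=289 → r--
[0,7] |-17|>|6| out[7]=289 → l++
[1,7] |-8|>|6| out[6]=64 → l++
[2,7] |-5|<=|6| out[5]=36 → r--
[2,6] |-5|>|4| out[4]=25 → l++
[3,6] |-4|<=|4| out[3]=16 → r--
[3,5] |-4|>|1| out[2]=16 → l++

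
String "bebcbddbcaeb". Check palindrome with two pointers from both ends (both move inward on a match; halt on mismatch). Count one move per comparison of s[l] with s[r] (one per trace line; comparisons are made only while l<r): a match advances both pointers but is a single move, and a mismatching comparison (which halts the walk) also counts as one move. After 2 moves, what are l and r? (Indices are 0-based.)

[0,11] 'b'=='b' → l++,r--
[1,10] 'e'=='e' → l++,r--

l=2, r=9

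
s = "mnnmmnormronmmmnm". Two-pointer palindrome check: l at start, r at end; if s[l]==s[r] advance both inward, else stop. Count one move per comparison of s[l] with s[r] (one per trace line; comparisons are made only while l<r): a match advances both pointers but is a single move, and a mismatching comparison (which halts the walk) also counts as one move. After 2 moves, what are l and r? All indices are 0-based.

l=2, r=14

l=0 r=16: 'm'=='m', l++,r--
l=1 r=15: 'n'=='n', l++,r--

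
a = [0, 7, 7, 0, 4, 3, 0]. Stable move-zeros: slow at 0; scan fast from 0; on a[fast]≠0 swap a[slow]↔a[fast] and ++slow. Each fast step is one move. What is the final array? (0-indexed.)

[7, 7, 4, 3, 0, 0, 0]

slow=0 fast=0: a[fast]=0, fast++
slow=0 fast=1: a[fast]=7≠0 swap→a[0]=7, slow++,fast++
slow=1 fast=2: a[fast]=7≠0 swap→a[1]=7, slow++,fast++
slow=2 fast=3: a[fast]=0, fast++
slow=2 fast=4: a[fast]=4≠0 swap→a[2]=4, slow++,fast++
slow=3 fast=5: a[fast]=3≠0 swap→a[3]=3, slow++,fast++
slow=4 fast=6: a[fast]=0, fast++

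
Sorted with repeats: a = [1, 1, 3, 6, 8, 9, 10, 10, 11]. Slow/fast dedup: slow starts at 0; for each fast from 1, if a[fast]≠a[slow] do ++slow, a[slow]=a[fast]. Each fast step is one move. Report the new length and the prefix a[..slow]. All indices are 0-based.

(s=0,f=1) a[fast]=1=a[slow] dup → fast++
(s=0,f=2) a[fast]=3≠a[slow]=1 write a[1]=3 → slow++,fast++
(s=1,f=3) a[fast]=6≠a[slow]=3 write a[2]=6 → slow++,fast++
(s=2,f=4) a[fast]=8≠a[slow]=6 write a[3]=8 → slow++,fast++
(s=3,f=5) a[fast]=9≠a[slow]=8 write a[4]=9 → slow++,fast++
(s=4,f=6) a[fast]=10≠a[slow]=9 write a[5]=10 → slow++,fast++
(s=5,f=7) a[fast]=10=a[slow] dup → fast++
(s=5,f=8) a[fast]=11≠a[slow]=10 write a[6]=11 → slow++,fast++

length 7; prefix = [1, 3, 6, 8, 9, 10, 11]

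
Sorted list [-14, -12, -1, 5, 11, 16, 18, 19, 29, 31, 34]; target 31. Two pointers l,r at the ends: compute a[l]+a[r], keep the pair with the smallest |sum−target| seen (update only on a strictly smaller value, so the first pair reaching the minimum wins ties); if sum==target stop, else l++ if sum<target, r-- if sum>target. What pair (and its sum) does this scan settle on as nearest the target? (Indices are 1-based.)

l=1 r=11: -14+34=20 d=11 *, l++
l=2 r=11: -12+34=22 d=9 *, l++
l=3 r=11: -1+34=33 d=2 *, r--
l=3 r=10: -1+31=30 d=1 *, l++
l=4 r=10: 5+31=36 d=5, r--
l=4 r=9: 5+29=34 d=3, r--
l=4 r=8: 5+19=24 d=7, l++
l=5 r=8: 11+19=30 d=1, l++
l=6 r=8: 16+19=35 d=4, r--
l=6 r=7: 16+18=34 d=3, r--

pair (-1, 31) with sum 30 (|Δ|=1)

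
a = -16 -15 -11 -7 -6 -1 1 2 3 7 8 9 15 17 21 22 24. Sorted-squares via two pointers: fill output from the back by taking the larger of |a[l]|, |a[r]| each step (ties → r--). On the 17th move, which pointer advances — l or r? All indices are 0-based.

[0,16] |-16|<=|24| out[16]=576 → r--
[0,15] |-16|<=|22| out[15]=484 → r--
[0,14] |-16|<=|21| out[14]=441 → r--
[0,13] |-16|<=|17| out[13]=289 → r--
[0,12] |-16|>|15| out[12]=256 → l++
[1,12] |-15|<=|15| out[11]=225 → r--
[1,11] |-15|>|9| out[10]=225 → l++
[2,11] |-11|>|9| out[9]=121 → l++
[3,11] |-7|<=|9| out[8]=81 → r--
[3,10] |-7|<=|8| out[7]=64 → r--
[3,9] |-7|<=|7| out[6]=49 → r--
[3,8] |-7|>|3| out[5]=49 → l++
[4,8] |-6|>|3| out[4]=36 → l++
[5,8] |-1|<=|3| out[3]=9 → r--
[5,7] |-1|<=|2| out[2]=4 → r--
[5,6] |-1|<=|1| out[1]=1 → r--
[5,5] |-1|<=|-1| out[0]=1 → r--

r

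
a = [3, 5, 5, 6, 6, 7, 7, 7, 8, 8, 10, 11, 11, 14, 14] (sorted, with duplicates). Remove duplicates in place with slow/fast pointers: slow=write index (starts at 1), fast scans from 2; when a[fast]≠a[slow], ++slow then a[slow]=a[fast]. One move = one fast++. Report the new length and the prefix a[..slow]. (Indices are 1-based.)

(s=1,f=2) a[fast]=5≠a[slow]=3 write a[2]=5 → slow++,fast++
(s=2,f=3) a[fast]=5=a[slow] dup → fast++
(s=2,f=4) a[fast]=6≠a[slow]=5 write a[3]=6 → slow++,fast++
(s=3,f=5) a[fast]=6=a[slow] dup → fast++
(s=3,f=6) a[fast]=7≠a[slow]=6 write a[4]=7 → slow++,fast++
(s=4,f=7) a[fast]=7=a[slow] dup → fast++
(s=4,f=8) a[fast]=7=a[slow] dup → fast++
(s=4,f=9) a[fast]=8≠a[slow]=7 write a[5]=8 → slow++,fast++
(s=5,f=10) a[fast]=8=a[slow] dup → fast++
(s=5,f=11) a[fast]=10≠a[slow]=8 write a[6]=10 → slow++,fast++
(s=6,f=12) a[fast]=11≠a[slow]=10 write a[7]=11 → slow++,fast++
(s=7,f=13) a[fast]=11=a[slow] dup → fast++
(s=7,f=14) a[fast]=14≠a[slow]=11 write a[8]=14 → slow++,fast++
(s=8,f=15) a[fast]=14=a[slow] dup → fast++

length 8; prefix = [3, 5, 6, 7, 8, 10, 11, 14]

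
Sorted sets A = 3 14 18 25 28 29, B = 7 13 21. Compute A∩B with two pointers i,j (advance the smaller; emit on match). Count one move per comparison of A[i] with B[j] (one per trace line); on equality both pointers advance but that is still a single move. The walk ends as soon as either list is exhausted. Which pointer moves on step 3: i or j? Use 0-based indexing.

i=0 j=0: 3<7, i++
i=1 j=0: 14>7, j++
i=1 j=1: 14>13, j++

j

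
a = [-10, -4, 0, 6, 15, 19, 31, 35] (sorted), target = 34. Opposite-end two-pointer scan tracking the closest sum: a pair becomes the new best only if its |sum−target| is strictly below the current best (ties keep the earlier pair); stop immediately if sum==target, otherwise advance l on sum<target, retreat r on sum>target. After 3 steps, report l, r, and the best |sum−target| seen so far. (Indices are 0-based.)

l=2, r=6, best |Δ|=1

l=0 r=7: -10+35=25 d=9 *, l++
l=1 r=7: -4+35=31 d=3 *, l++
l=2 r=7: 0+35=35 d=1 *, r--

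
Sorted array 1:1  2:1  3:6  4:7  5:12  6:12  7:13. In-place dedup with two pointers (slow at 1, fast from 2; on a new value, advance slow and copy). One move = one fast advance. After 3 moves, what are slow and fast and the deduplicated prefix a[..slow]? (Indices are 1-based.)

slow=3, fast=5, prefix=[1, 6, 7]

slow=1 fast=2: a[fast]=1=a[slow] dup, fast++
slow=1 fast=3: a[fast]=6≠a[slow]=1 write a[2]=6, slow++,fast++
slow=2 fast=4: a[fast]=7≠a[slow]=6 write a[3]=7, slow++,fast++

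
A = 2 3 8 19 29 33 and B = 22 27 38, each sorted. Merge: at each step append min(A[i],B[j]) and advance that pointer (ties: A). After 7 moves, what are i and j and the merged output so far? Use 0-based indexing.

i=5, j=2, merged so far=[2, 3, 8, 19, 22, 27, 29]

i=0 j=0: A[i]=2<=B[j]=22 take 2, i++
i=1 j=0: A[i]=3<=B[j]=22 take 3, i++
i=2 j=0: A[i]=8<=B[j]=22 take 8, i++
i=3 j=0: A[i]=19<=B[j]=22 take 19, i++
i=4 j=0: A[i]=29>B[j]=22 take 22, j++
i=4 j=1: A[i]=29>B[j]=27 take 27, j++
i=4 j=2: A[i]=29<=B[j]=38 take 29, i++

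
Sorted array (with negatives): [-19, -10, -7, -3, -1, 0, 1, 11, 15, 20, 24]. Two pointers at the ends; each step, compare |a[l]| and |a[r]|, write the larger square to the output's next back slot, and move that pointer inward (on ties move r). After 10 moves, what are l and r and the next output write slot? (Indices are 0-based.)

l=5, r=5, next write slot=0

l=0 r=10: |-19|<=|24| out[10]=576, r--
l=0 r=9: |-19|<=|20| out[9]=400, r--
l=0 r=8: |-19|>|15| out[8]=361, l++
l=1 r=8: |-10|<=|15| out[7]=225, r--
l=1 r=7: |-10|<=|11| out[6]=121, r--
l=1 r=6: |-10|>|1| out[5]=100, l++
l=2 r=6: |-7|>|1| out[4]=49, l++
l=3 r=6: |-3|>|1| out[3]=9, l++
l=4 r=6: |-1|<=|1| out[2]=1, r--
l=4 r=5: |-1|>|0| out[1]=1, l++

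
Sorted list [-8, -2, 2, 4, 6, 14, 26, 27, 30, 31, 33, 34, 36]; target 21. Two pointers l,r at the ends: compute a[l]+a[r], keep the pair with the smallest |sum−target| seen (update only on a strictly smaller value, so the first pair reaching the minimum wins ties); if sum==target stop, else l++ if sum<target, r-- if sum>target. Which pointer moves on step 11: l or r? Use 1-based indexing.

[1,13] -8+36=28 d=7 * → r--
[1,12] -8+34=26 d=5 * → r--
[1,11] -8+33=25 d=4 * → r--
[1,10] -8+31=23 d=2 * → r--
[1,9] -8+30=22 d=1 * → r--
[1,8] -8+27=19 d=2 → l++
[2,8] -2+27=25 d=4 → r--
[2,7] -2+26=24 d=3 → r--
[2,6] -2+14=12 d=9 → l++
[3,6] 2+14=16 d=5 → l++
[4,6] 4+14=18 d=3 → l++

l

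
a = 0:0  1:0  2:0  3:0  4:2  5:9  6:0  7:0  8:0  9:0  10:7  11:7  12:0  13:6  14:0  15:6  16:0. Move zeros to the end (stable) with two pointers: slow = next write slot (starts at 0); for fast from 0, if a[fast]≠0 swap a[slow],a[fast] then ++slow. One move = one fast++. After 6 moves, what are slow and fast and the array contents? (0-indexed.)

(s=0,f=0) a[fast]=0 → fast++
(s=0,f=1) a[fast]=0 → fast++
(s=0,f=2) a[fast]=0 → fast++
(s=0,f=3) a[fast]=0 → fast++
(s=0,f=4) a[fast]=2≠0 swap→a[0]=2 → slow++,fast++
(s=1,f=5) a[fast]=9≠0 swap→a[1]=9 → slow++,fast++

slow=2, fast=6, a=[2, 9, 0, 0, 0, 0, 0, 0, 0, 0, 7, 7, 0, 6, 0, 6, 0]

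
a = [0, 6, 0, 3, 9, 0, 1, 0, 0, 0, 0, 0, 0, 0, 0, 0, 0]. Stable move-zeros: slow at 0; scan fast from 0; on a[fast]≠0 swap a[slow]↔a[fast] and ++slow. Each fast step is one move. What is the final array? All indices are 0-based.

slow=0 fast=0: a[fast]=0, fast++
slow=0 fast=1: a[fast]=6≠0 swap→a[0]=6, slow++,fast++
slow=1 fast=2: a[fast]=0, fast++
slow=1 fast=3: a[fast]=3≠0 swap→a[1]=3, slow++,fast++
slow=2 fast=4: a[fast]=9≠0 swap→a[2]=9, slow++,fast++
slow=3 fast=5: a[fast]=0, fast++
slow=3 fast=6: a[fast]=1≠0 swap→a[3]=1, slow++,fast++
slow=4 fast=7: a[fast]=0, fast++
slow=4 fast=8: a[fast]=0, fast++
slow=4 fast=9: a[fast]=0, fast++
slow=4 fast=10: a[fast]=0, fast++
slow=4 fast=11: a[fast]=0, fast++
slow=4 fast=12: a[fast]=0, fast++
slow=4 fast=13: a[fast]=0, fast++
slow=4 fast=14: a[fast]=0, fast++
slow=4 fast=15: a[fast]=0, fast++
slow=4 fast=16: a[fast]=0, fast++

[6, 3, 9, 1, 0, 0, 0, 0, 0, 0, 0, 0, 0, 0, 0, 0, 0]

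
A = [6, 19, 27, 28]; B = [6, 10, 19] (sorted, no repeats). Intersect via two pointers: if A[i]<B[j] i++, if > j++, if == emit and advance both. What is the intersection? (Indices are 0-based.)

[i=0,j=0] 6==6 emit → i++,j++
[i=1,j=1] 19>10 → j++
[i=1,j=2] 19==19 emit → i++,j++

intersection = [6, 19]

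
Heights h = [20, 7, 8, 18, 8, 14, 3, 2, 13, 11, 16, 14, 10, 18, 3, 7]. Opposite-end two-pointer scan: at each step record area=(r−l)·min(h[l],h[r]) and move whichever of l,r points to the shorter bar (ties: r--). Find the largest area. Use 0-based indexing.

[0,15] min(20,7)*15=105 best=105 * → r--
[0,14] min(20,3)*14=42 best=105 → r--
[0,13] min(20,18)*13=234 best=234 * → r--
[0,12] min(20,10)*12=120 best=234 → r--
[0,11] min(20,14)*11=154 best=234 → r--
[0,10] min(20,16)*10=160 best=234 → r--
[0,9] min(20,11)*9=99 best=234 → r--
[0,8] min(20,13)*8=104 best=234 → r--
[0,7] min(20,2)*7=14 best=234 → r--
[0,6] min(20,3)*6=18 best=234 → r--
[0,5] min(20,14)*5=70 best=234 → r--
[0,4] min(20,8)*4=32 best=234 → r--
[0,3] min(20,18)*3=54 best=234 → r--
[0,2] min(20,8)*2=16 best=234 → r--
[0,1] min(20,7)*1=7 best=234 → r--

max area = 234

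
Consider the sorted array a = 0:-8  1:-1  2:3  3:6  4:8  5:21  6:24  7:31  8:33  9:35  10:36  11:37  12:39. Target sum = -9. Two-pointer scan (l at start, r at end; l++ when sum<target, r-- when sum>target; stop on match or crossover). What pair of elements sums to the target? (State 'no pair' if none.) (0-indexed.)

[0,12] -8+39=31 >-9 → r--
[0,11] -8+37=29 >-9 → r--
[0,10] -8+36=28 >-9 → r--
[0,9] -8+35=27 >-9 → r--
[0,8] -8+33=25 >-9 → r--
[0,7] -8+31=23 >-9 → r--
[0,6] -8+24=16 >-9 → r--
[0,5] -8+21=13 >-9 → r--
[0,4] -8+8=0 >-9 → r--
[0,3] -8+6=-2 >-9 → r--
[0,2] -8+3=-5 >-9 → r--
[0,1] -8+-1=-9 → found

(-8, -1)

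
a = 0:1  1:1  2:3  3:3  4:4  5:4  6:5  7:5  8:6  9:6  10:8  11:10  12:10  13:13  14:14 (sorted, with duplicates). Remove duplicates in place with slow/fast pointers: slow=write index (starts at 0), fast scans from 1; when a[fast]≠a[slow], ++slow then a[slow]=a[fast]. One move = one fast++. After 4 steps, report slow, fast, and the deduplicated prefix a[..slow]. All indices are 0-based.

slow=0 fast=1: a[fast]=1=a[slow] dup, fast++
slow=0 fast=2: a[fast]=3≠a[slow]=1 write a[1]=3, slow++,fast++
slow=1 fast=3: a[fast]=3=a[slow] dup, fast++
slow=1 fast=4: a[fast]=4≠a[slow]=3 write a[2]=4, slow++,fast++

slow=2, fast=5, prefix=[1, 3, 4]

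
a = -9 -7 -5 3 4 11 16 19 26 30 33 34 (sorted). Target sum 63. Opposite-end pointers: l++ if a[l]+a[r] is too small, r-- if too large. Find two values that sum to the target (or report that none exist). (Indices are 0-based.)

[0,11] -9+34=25 <63 → l++
[1,11] -7+34=27 <63 → l++
[2,11] -5+34=29 <63 → l++
[3,11] 3+34=37 <63 → l++
[4,11] 4+34=38 <63 → l++
[5,11] 11+34=45 <63 → l++
[6,11] 16+34=50 <63 → l++
[7,11] 19+34=53 <63 → l++
[8,11] 26+34=60 <63 → l++
[9,11] 30+34=64 >63 → r--
[9,10] 30+33=63 → found

(30, 33)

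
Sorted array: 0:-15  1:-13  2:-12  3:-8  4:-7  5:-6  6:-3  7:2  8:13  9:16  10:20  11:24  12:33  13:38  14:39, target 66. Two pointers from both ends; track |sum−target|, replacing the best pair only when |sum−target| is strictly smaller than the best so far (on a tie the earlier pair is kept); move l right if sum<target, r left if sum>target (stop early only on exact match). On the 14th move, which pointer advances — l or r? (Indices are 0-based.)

r

l=0 r=14: -15+39=24 d=42 *, l++
l=1 r=14: -13+39=26 d=40 *, l++
l=2 r=14: -12+39=27 d=39 *, l++
l=3 r=14: -8+39=31 d=35 *, l++
l=4 r=14: -7+39=32 d=34 *, l++
l=5 r=14: -6+39=33 d=33 *, l++
l=6 r=14: -3+39=36 d=30 *, l++
l=7 r=14: 2+39=41 d=25 *, l++
l=8 r=14: 13+39=52 d=14 *, l++
l=9 r=14: 16+39=55 d=11 *, l++
l=10 r=14: 20+39=59 d=7 *, l++
l=11 r=14: 24+39=63 d=3 *, l++
l=12 r=14: 33+39=72 d=6, r--
l=12 r=13: 33+38=71 d=5, r--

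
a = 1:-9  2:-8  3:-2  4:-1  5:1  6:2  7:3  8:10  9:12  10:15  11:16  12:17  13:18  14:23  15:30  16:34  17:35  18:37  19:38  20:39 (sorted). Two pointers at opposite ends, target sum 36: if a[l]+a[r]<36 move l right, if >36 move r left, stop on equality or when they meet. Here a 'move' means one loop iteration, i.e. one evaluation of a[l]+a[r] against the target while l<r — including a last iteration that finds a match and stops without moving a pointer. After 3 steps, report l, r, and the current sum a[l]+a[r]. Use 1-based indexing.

[1,20] -9+39=30 <36 → l++
[2,20] -8+39=31 <36 → l++
[3,20] -2+39=37 >36 → r--

l=3, r=19, sum=36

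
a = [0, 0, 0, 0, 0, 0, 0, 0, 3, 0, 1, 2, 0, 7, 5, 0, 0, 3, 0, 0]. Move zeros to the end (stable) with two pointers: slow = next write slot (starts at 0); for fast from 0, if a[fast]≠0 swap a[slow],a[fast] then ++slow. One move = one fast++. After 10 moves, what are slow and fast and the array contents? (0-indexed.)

(s=0,f=0) a[fast]=0 → fast++
(s=0,f=1) a[fast]=0 → fast++
(s=0,f=2) a[fast]=0 → fast++
(s=0,f=3) a[fast]=0 → fast++
(s=0,f=4) a[fast]=0 → fast++
(s=0,f=5) a[fast]=0 → fast++
(s=0,f=6) a[fast]=0 → fast++
(s=0,f=7) a[fast]=0 → fast++
(s=0,f=8) a[fast]=3≠0 swap→a[0]=3 → slow++,fast++
(s=1,f=9) a[fast]=0 → fast++

slow=1, fast=10, a=[3, 0, 0, 0, 0, 0, 0, 0, 0, 0, 1, 2, 0, 7, 5, 0, 0, 3, 0, 0]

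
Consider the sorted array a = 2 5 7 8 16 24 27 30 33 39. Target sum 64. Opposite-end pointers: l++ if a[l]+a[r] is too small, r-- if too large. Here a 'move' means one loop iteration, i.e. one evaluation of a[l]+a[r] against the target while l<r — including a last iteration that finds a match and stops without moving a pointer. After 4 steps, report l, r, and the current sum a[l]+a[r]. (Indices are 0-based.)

[0,9] 2+39=41 <64 → l++
[1,9] 5+39=44 <64 → l++
[2,9] 7+39=46 <64 → l++
[3,9] 8+39=47 <64 → l++

l=4, r=9, sum=55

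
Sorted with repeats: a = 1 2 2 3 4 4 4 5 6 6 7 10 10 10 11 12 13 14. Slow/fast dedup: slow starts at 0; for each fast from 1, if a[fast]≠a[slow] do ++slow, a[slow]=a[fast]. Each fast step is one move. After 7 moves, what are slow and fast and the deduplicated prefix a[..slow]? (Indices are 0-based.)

slow=4, fast=8, prefix=[1, 2, 3, 4, 5]

slow=0 fast=1: a[fast]=2≠a[slow]=1 write a[1]=2, slow++,fast++
slow=1 fast=2: a[fast]=2=a[slow] dup, fast++
slow=1 fast=3: a[fast]=3≠a[slow]=2 write a[2]=3, slow++,fast++
slow=2 fast=4: a[fast]=4≠a[slow]=3 write a[3]=4, slow++,fast++
slow=3 fast=5: a[fast]=4=a[slow] dup, fast++
slow=3 fast=6: a[fast]=4=a[slow] dup, fast++
slow=3 fast=7: a[fast]=5≠a[slow]=4 write a[4]=5, slow++,fast++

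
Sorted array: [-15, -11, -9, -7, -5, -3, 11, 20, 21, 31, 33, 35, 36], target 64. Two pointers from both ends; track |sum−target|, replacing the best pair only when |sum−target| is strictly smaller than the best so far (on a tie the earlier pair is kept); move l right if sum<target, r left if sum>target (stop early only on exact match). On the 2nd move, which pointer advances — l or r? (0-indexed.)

[0,12] -15+36=21 d=43 * → l++
[1,12] -11+36=25 d=39 * → l++

l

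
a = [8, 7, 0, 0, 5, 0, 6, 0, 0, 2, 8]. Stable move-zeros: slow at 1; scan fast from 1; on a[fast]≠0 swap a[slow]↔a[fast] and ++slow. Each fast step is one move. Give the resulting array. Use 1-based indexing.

[8, 7, 5, 6, 2, 8, 0, 0, 0, 0, 0]

slow=1 fast=1: a[fast]=8≠0 swap→a[1]=8, slow++,fast++
slow=2 fast=2: a[fast]=7≠0 swap→a[2]=7, slow++,fast++
slow=3 fast=3: a[fast]=0, fast++
slow=3 fast=4: a[fast]=0, fast++
slow=3 fast=5: a[fast]=5≠0 swap→a[3]=5, slow++,fast++
slow=4 fast=6: a[fast]=0, fast++
slow=4 fast=7: a[fast]=6≠0 swap→a[4]=6, slow++,fast++
slow=5 fast=8: a[fast]=0, fast++
slow=5 fast=9: a[fast]=0, fast++
slow=5 fast=10: a[fast]=2≠0 swap→a[5]=2, slow++,fast++
slow=6 fast=11: a[fast]=8≠0 swap→a[6]=8, slow++,fast++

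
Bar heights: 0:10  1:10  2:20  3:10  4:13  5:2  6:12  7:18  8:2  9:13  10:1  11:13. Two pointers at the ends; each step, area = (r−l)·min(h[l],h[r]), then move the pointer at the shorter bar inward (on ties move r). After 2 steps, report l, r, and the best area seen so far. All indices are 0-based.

[0,11] min(10,13)*11=110 best=110 * → l++
[1,11] min(10,13)*10=100 best=110 → l++

l=2, r=11, best area=110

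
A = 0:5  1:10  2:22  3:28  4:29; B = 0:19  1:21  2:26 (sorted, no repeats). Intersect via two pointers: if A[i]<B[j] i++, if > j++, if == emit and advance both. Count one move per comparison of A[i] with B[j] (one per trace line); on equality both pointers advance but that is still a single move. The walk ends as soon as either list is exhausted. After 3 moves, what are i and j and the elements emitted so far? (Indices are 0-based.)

i=2, j=1, emitted=[]

[i=0,j=0] 5<19 → i++
[i=1,j=0] 10<19 → i++
[i=2,j=0] 22>19 → j++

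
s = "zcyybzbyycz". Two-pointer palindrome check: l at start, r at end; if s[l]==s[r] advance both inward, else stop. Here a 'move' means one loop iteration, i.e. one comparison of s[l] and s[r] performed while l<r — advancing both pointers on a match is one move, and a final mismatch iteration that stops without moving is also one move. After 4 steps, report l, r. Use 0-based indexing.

[0,10] 'z'=='z' → l++,r--
[1,9] 'c'=='c' → l++,r--
[2,8] 'y'=='y' → l++,r--
[3,7] 'y'=='y' → l++,r--

l=4, r=6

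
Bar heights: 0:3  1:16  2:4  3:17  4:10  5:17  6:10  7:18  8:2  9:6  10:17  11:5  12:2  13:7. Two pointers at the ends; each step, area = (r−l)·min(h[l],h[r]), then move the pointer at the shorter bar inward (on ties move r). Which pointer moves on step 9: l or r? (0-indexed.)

r

[0,13] min(3,7)*13=39 best=39 * → l++
[1,13] min(16,7)*12=84 best=84 * → r--
[1,12] min(16,2)*11=22 best=84 → r--
[1,11] min(16,5)*10=50 best=84 → r--
[1,10] min(16,17)*9=144 best=144 * → l++
[2,10] min(4,17)*8=32 best=144 → l++
[3,10] min(17,17)*7=119 best=144 → r--
[3,9] min(17,6)*6=36 best=144 → r--
[3,8] min(17,2)*5=10 best=144 → r--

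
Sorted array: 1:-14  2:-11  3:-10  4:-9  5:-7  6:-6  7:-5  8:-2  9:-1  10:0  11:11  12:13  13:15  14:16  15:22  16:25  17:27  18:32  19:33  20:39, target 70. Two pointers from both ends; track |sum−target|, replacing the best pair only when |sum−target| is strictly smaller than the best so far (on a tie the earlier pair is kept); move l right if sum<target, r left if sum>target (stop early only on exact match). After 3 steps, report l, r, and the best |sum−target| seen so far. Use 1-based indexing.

l=1 r=20: -14+39=25 d=45 *, l++
l=2 r=20: -11+39=28 d=42 *, l++
l=3 r=20: -10+39=29 d=41 *, l++

l=4, r=20, best |Δ|=41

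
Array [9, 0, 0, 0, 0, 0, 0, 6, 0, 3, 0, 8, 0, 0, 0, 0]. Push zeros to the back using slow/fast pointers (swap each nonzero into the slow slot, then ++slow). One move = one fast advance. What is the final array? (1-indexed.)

[9, 6, 3, 8, 0, 0, 0, 0, 0, 0, 0, 0, 0, 0, 0, 0]

slow=1 fast=1: a[fast]=9≠0 swap→a[1]=9, slow++,fast++
slow=2 fast=2: a[fast]=0, fast++
slow=2 fast=3: a[fast]=0, fast++
slow=2 fast=4: a[fast]=0, fast++
slow=2 fast=5: a[fast]=0, fast++
slow=2 fast=6: a[fast]=0, fast++
slow=2 fast=7: a[fast]=0, fast++
slow=2 fast=8: a[fast]=6≠0 swap→a[2]=6, slow++,fast++
slow=3 fast=9: a[fast]=0, fast++
slow=3 fast=10: a[fast]=3≠0 swap→a[3]=3, slow++,fast++
slow=4 fast=11: a[fast]=0, fast++
slow=4 fast=12: a[fast]=8≠0 swap→a[4]=8, slow++,fast++
slow=5 fast=13: a[fast]=0, fast++
slow=5 fast=14: a[fast]=0, fast++
slow=5 fast=15: a[fast]=0, fast++
slow=5 fast=16: a[fast]=0, fast++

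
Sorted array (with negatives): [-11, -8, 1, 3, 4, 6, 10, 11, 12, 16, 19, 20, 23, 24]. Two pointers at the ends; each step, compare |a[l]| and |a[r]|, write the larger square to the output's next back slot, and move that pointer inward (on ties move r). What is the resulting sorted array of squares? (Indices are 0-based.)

[1, 9, 16, 36, 64, 100, 121, 121, 144, 256, 361, 400, 529, 576]

[0,13] |-11|<=|24| out[13]=576 → r--
[0,12] |-11|<=|23| out[12]=529 → r--
[0,11] |-11|<=|20| out[11]=400 → r--
[0,10] |-11|<=|19| out[10]=361 → r--
[0,9] |-11|<=|16| out[9]=256 → r--
[0,8] |-11|<=|12| out[8]=144 → r--
[0,7] |-11|<=|11| out[7]=121 → r--
[0,6] |-11|>|10| out[6]=121 → l++
[1,6] |-8|<=|10| out[5]=100 → r--
[1,5] |-8|>|6| out[4]=64 → l++
[2,5] |1|<=|6| out[3]=36 → r--
[2,4] |1|<=|4| out[2]=16 → r--
[2,3] |1|<=|3| out[1]=9 → r--
[2,2] |1|<=|1| out[0]=1 → r--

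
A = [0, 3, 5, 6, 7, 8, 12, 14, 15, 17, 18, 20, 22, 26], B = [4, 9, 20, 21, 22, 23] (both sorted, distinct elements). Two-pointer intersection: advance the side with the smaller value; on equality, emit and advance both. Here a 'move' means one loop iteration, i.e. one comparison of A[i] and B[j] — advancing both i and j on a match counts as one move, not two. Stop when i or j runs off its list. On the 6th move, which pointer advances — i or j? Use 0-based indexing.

i

[i=0,j=0] 0<4 → i++
[i=1,j=0] 3<4 → i++
[i=2,j=0] 5>4 → j++
[i=2,j=1] 5<9 → i++
[i=3,j=1] 6<9 → i++
[i=4,j=1] 7<9 → i++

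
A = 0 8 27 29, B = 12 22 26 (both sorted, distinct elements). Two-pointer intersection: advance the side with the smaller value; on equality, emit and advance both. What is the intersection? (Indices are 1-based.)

i=1 j=1: 0<12, i++
i=2 j=1: 8<12, i++
i=3 j=1: 27>12, j++
i=3 j=2: 27>22, j++
i=3 j=3: 27>26, j++

intersection = []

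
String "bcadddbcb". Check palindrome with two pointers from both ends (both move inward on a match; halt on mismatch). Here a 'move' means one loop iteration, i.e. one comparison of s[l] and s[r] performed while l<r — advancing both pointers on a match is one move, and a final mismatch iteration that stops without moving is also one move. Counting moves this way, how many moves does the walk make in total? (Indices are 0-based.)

3 moves

l=0 r=8: 'b'=='b', l++,r--
l=1 r=7: 'c'=='c', l++,r--
l=2 r=6: 'a'!='b', stop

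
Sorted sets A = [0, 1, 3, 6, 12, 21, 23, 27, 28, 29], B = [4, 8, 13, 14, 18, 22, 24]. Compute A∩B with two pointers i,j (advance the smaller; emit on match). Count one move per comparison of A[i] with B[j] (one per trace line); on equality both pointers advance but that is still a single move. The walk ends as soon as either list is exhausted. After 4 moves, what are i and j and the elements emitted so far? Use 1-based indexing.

i=4, j=2, emitted=[]

[i=1,j=1] 0<4 → i++
[i=2,j=1] 1<4 → i++
[i=3,j=1] 3<4 → i++
[i=4,j=1] 6>4 → j++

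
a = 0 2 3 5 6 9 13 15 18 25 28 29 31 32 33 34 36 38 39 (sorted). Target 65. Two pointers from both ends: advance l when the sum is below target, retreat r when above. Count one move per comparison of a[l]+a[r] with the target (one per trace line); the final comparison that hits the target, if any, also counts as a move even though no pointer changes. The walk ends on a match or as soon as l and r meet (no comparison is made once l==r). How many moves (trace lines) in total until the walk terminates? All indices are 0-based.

[0,18] 0+39=39 <65 → l++
[1,18] 2+39=41 <65 → l++
[2,18] 3+39=42 <65 → l++
[3,18] 5+39=44 <65 → l++
[4,18] 6+39=45 <65 → l++
[5,18] 9+39=48 <65 → l++
[6,18] 13+39=52 <65 → l++
[7,18] 15+39=54 <65 → l++
[8,18] 18+39=57 <65 → l++
[9,18] 25+39=64 <65 → l++
[10,18] 28+39=67 >65 → r--
[10,17] 28+38=66 >65 → r--
[10,16] 28+36=64 <65 → l++
[11,16] 29+36=65 → found

14 moves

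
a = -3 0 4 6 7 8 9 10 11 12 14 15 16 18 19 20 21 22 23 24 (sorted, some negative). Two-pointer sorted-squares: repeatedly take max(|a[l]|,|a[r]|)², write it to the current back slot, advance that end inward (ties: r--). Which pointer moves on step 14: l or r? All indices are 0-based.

r

l=0 r=19: |-3|<=|24| out[19]=576, r--
l=0 r=18: |-3|<=|23| out[18]=529, r--
l=0 r=17: |-3|<=|22| out[17]=484, r--
l=0 r=16: |-3|<=|21| out[16]=441, r--
l=0 r=15: |-3|<=|20| out[15]=400, r--
l=0 r=14: |-3|<=|19| out[14]=361, r--
l=0 r=13: |-3|<=|18| out[13]=324, r--
l=0 r=12: |-3|<=|16| out[12]=256, r--
l=0 r=11: |-3|<=|15| out[11]=225, r--
l=0 r=10: |-3|<=|14| out[10]=196, r--
l=0 r=9: |-3|<=|12| out[9]=144, r--
l=0 r=8: |-3|<=|11| out[8]=121, r--
l=0 r=7: |-3|<=|10| out[7]=100, r--
l=0 r=6: |-3|<=|9| out[6]=81, r--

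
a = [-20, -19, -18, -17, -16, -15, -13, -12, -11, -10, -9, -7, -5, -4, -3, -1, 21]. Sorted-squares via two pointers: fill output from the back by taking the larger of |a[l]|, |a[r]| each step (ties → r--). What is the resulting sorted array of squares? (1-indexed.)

[1, 9, 16, 25, 49, 81, 100, 121, 144, 169, 225, 256, 289, 324, 361, 400, 441]

[1,17] |-20|<=|21| out[17]=441 → r--
[1,16] |-20|>|-1| out[16]=400 → l++
[2,16] |-19|>|-1| out[15]=361 → l++
[3,16] |-18|>|-1| out[14]=324 → l++
[4,16] |-17|>|-1| out[13]=289 → l++
[5,16] |-16|>|-1| out[12]=256 → l++
[6,16] |-15|>|-1| out[11]=225 → l++
[7,16] |-13|>|-1| out[10]=169 → l++
[8,16] |-12|>|-1| out[9]=144 → l++
[9,16] |-11|>|-1| out[8]=121 → l++
[10,16] |-10|>|-1| out[7]=100 → l++
[11,16] |-9|>|-1| out[6]=81 → l++
[12,16] |-7|>|-1| out[5]=49 → l++
[13,16] |-5|>|-1| out[4]=25 → l++
[14,16] |-4|>|-1| out[3]=16 → l++
[15,16] |-3|>|-1| out[2]=9 → l++
[16,16] |-1|<=|-1| out[1]=1 → r--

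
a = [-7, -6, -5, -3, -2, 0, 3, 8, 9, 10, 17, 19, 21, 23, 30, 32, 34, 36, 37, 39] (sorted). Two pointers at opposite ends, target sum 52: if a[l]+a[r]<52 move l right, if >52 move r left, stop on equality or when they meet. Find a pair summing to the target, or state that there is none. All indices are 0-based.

no pair

[0,19] -7+39=32 <52 → l++
[1,19] -6+39=33 <52 → l++
[2,19] -5+39=34 <52 → l++
[3,19] -3+39=36 <52 → l++
[4,19] -2+39=37 <52 → l++
[5,19] 0+39=39 <52 → l++
[6,19] 3+39=42 <52 → l++
[7,19] 8+39=47 <52 → l++
[8,19] 9+39=48 <52 → l++
[9,19] 10+39=49 <52 → l++
[10,19] 17+39=56 >52 → r--
[10,18] 17+37=54 >52 → r--
[10,17] 17+36=53 >52 → r--
[10,16] 17+34=51 <52 → l++
[11,16] 19+34=53 >52 → r--
[11,15] 19+32=51 <52 → l++
[12,15] 21+32=53 >52 → r--
[12,14] 21+30=51 <52 → l++
[13,14] 23+30=53 >52 → r--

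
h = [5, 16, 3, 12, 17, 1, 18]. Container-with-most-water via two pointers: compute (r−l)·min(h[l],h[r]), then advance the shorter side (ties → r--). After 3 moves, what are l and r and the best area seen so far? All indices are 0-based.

l=0 r=6: min(5,18)*6=30 best=30 *, l++
l=1 r=6: min(16,18)*5=80 best=80 *, l++
l=2 r=6: min(3,18)*4=12 best=80, l++

l=3, r=6, best area=80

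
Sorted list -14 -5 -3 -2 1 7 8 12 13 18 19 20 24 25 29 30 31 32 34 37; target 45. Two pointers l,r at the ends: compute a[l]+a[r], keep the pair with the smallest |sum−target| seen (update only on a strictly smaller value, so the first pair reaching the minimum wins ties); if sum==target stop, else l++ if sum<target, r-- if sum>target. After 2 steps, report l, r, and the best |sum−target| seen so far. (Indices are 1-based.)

l=3, r=20, best |Δ|=13

l=1 r=20: -14+37=23 d=22 *, l++
l=2 r=20: -5+37=32 d=13 *, l++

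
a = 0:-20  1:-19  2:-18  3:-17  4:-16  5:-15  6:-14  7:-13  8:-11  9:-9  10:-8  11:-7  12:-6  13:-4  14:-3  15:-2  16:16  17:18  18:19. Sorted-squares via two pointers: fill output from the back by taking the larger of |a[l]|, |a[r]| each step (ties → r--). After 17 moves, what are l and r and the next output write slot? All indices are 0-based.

l=14, r=15, next write slot=1

l=0 r=18: |-20|>|19| out[18]=400, l++
l=1 r=18: |-19|<=|19| out[17]=361, r--
l=1 r=17: |-19|>|18| out[16]=361, l++
l=2 r=17: |-18|<=|18| out[15]=324, r--
l=2 r=16: |-18|>|16| out[14]=324, l++
l=3 r=16: |-17|>|16| out[13]=289, l++
l=4 r=16: |-16|<=|16| out[12]=256, r--
l=4 r=15: |-16|>|-2| out[11]=256, l++
l=5 r=15: |-15|>|-2| out[10]=225, l++
l=6 r=15: |-14|>|-2| out[9]=196, l++
l=7 r=15: |-13|>|-2| out[8]=169, l++
l=8 r=15: |-11|>|-2| out[7]=121, l++
l=9 r=15: |-9|>|-2| out[6]=81, l++
l=10 r=15: |-8|>|-2| out[5]=64, l++
l=11 r=15: |-7|>|-2| out[4]=49, l++
l=12 r=15: |-6|>|-2| out[3]=36, l++
l=13 r=15: |-4|>|-2| out[2]=16, l++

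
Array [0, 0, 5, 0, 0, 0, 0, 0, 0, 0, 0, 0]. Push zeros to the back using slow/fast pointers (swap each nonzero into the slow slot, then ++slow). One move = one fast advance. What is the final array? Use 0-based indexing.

slow=0 fast=0: a[fast]=0, fast++
slow=0 fast=1: a[fast]=0, fast++
slow=0 fast=2: a[fast]=5≠0 swap→a[0]=5, slow++,fast++
slow=1 fast=3: a[fast]=0, fast++
slow=1 fast=4: a[fast]=0, fast++
slow=1 fast=5: a[fast]=0, fast++
slow=1 fast=6: a[fast]=0, fast++
slow=1 fast=7: a[fast]=0, fast++
slow=1 fast=8: a[fast]=0, fast++
slow=1 fast=9: a[fast]=0, fast++
slow=1 fast=10: a[fast]=0, fast++
slow=1 fast=11: a[fast]=0, fast++

[5, 0, 0, 0, 0, 0, 0, 0, 0, 0, 0, 0]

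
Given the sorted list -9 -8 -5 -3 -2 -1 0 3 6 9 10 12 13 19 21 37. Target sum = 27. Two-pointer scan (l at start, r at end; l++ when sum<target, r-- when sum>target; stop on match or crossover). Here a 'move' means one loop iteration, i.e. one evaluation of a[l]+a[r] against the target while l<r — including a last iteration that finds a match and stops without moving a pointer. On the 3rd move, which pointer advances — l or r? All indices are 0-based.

l

l=0 r=15: -9+37=28 >27, r--
l=0 r=14: -9+21=12 <27, l++
l=1 r=14: -8+21=13 <27, l++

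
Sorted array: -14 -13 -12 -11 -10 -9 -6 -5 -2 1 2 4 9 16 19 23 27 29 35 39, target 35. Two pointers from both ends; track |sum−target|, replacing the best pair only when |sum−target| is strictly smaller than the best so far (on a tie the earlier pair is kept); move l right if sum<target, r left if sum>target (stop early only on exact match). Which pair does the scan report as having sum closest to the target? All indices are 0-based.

[0,19] -14+39=25 d=10 * → l++
[1,19] -13+39=26 d=9 * → l++
[2,19] -12+39=27 d=8 * → l++
[3,19] -11+39=28 d=7 * → l++
[4,19] -10+39=29 d=6 * → l++
[5,19] -9+39=30 d=5 * → l++
[6,19] -6+39=33 d=2 * → l++
[7,19] -5+39=34 d=1 * → l++
[8,19] -2+39=37 d=2 → r--
[8,18] -2+35=33 d=2 → l++
[9,18] 1+35=36 d=1 → r--
[9,17] 1+29=30 d=5 → l++
[10,17] 2+29=31 d=4 → l++
[11,17] 4+29=33 d=2 → l++
[12,17] 9+29=38 d=3 → r--
[12,16] 9+27=36 d=1 → r--
[12,15] 9+23=32 d=3 → l++
[13,15] 16+23=39 d=4 → r--
[13,14] 16+19=35 d=0 * → stop

pair (16, 19) with sum 35 (|Δ|=0)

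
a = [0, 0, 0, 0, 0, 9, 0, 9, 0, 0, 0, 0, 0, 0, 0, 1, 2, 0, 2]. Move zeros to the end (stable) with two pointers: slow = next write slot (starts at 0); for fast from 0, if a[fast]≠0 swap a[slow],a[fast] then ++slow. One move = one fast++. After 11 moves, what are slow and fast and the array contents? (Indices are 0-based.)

slow=2, fast=11, a=[9, 9, 0, 0, 0, 0, 0, 0, 0, 0, 0, 0, 0, 0, 0, 1, 2, 0, 2]

(s=0,f=0) a[fast]=0 → fast++
(s=0,f=1) a[fast]=0 → fast++
(s=0,f=2) a[fast]=0 → fast++
(s=0,f=3) a[fast]=0 → fast++
(s=0,f=4) a[fast]=0 → fast++
(s=0,f=5) a[fast]=9≠0 swap→a[0]=9 → slow++,fast++
(s=1,f=6) a[fast]=0 → fast++
(s=1,f=7) a[fast]=9≠0 swap→a[1]=9 → slow++,fast++
(s=2,f=8) a[fast]=0 → fast++
(s=2,f=9) a[fast]=0 → fast++
(s=2,f=10) a[fast]=0 → fast++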